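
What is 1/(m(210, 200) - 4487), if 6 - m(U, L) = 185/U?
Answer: -42/188239 ≈ -0.00022312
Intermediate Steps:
m(U, L) = 6 - 185/U
1/(m(210, 200) - 4487) = 1/((6 - 185/210) - 4487) = 1/((6 - 185*1/210) - 4487) = 1/((6 - 37/42) - 4487) = 1/(215/42 - 4487) = 1/(-188239/42) = -42/188239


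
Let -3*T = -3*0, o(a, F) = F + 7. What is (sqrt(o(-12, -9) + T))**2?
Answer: -2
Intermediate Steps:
o(a, F) = 7 + F
T = 0 (T = -(-1)*0 = -1/3*0 = 0)
(sqrt(o(-12, -9) + T))**2 = (sqrt((7 - 9) + 0))**2 = (sqrt(-2 + 0))**2 = (sqrt(-2))**2 = (I*sqrt(2))**2 = -2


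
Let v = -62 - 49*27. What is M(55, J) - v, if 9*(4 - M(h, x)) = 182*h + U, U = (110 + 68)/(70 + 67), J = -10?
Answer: 341089/1233 ≈ 276.63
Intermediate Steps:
U = 178/137 ≈ 1.2993
v = -1385 (v = -62 - 1323 = -1385)
M(h, x) = 4754/1233 - 182*h/9 (M(h, x) = 4 - (182*h + 178/137)/9 = 4 - (178/137 + 182*h)/9 = 4 + (-178/1233 - 182*h/9) = 4754/1233 - 182*h/9)
M(55, J) - v = (4754/1233 - 182/9*55) - 1*(-1385) = (4754/1233 - 10010/9) + 1385 = -1366616/1233 + 1385 = 341089/1233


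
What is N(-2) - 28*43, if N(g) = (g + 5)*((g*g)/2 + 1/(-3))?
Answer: -1199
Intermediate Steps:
N(g) = (5 + g)*(-⅓ + g²/2) (N(g) = (5 + g)*(g²*(½) + 1*(-⅓)) = (5 + g)*(g²/2 - ⅓) = (5 + g)*(-⅓ + g²/2))
N(-2) - 28*43 = (-5/3 + (½)*(-2)³ - ⅓*(-2) + (5/2)*(-2)²) - 28*43 = (-5/3 + (½)*(-8) + ⅔ + (5/2)*4) - 1204 = (-5/3 - 4 + ⅔ + 10) - 1204 = 5 - 1204 = -1199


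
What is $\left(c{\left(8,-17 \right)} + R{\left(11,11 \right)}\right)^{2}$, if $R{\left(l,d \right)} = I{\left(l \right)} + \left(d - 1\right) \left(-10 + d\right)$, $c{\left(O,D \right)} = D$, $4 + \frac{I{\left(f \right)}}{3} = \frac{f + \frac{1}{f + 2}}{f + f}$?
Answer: $\frac{6255001}{20449} \approx 305.88$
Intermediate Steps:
$I{\left(f \right)} = -12 + \frac{3 \left(f + \frac{1}{2 + f}\right)}{2 f}$ ($I{\left(f \right)} = -12 + 3 \frac{f + \frac{1}{f + 2}}{f + f} = -12 + 3 \frac{f + \frac{1}{2 + f}}{2 f} = -12 + \frac{3 \left(f + \frac{1}{2 + f}\right)}{2 f}$)
$R{\left(l,d \right)} = \left(-1 + d\right) \left(-10 + d\right) + \frac{3 \left(1 - 14 l - 7 l^{2}\right)}{2 l \left(2 + l\right)}$ ($R{\left(l,d \right)} = \frac{3 \left(1 - 14 l - 7 l^{2}\right)}{2 l \left(2 + l\right)} + \left(d - 1\right) \left(-10 + d\right) = \frac{3 \left(1 - 14 l - 7 l^{2}\right)}{2 l \left(2 + l\right)} + \left(-1 + d\right) \left(-10 + d\right) = \left(-1 + d\right) \left(-10 + d\right) + \frac{3 \left(1 - 14 l - 7 l^{2}\right)}{2 l \left(2 + l\right)}$)
$\left(c{\left(8,-17 \right)} + R{\left(11,11 \right)}\right)^{2} = \left(-17 + \frac{3 - 462 - 21 \cdot 11^{2} + 2 \cdot 11 \left(2 + 11\right) \left(10 + 11^{2} - 121\right)}{2 \cdot 11 \left(2 + 11\right)}\right)^{2} = \left(-17 + \frac{1}{2} \cdot \frac{1}{11} \cdot \frac{1}{13} \left(3 - 462 - 2541 + 2 \cdot 11 \cdot 13 \left(10 + 121 - 121\right)\right)\right)^{2} = \left(-17 + \frac{1}{2} \cdot \frac{1}{11} \cdot \frac{1}{13} \left(3 - 462 - 2541 + 2 \cdot 11 \cdot 13 \cdot 10\right)\right)^{2} = \left(-17 + \frac{1}{2} \cdot \frac{1}{11} \cdot \frac{1}{13} \left(3 - 462 - 2541 + 2860\right)\right)^{2} = \left(-17 + \frac{1}{2} \cdot \frac{1}{11} \cdot \frac{1}{13} \left(-140\right)\right)^{2} = \left(-17 - \frac{70}{143}\right)^{2} = \left(- \frac{2501}{143}\right)^{2} = \frac{6255001}{20449}$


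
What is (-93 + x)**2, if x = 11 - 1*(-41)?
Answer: 1681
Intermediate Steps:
x = 52 (x = 11 + 41 = 52)
(-93 + x)**2 = (-93 + 52)**2 = (-41)**2 = 1681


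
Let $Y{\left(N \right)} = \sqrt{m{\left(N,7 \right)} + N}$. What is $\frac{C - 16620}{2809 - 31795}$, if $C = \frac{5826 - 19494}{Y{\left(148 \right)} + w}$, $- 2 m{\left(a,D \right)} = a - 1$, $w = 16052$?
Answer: $\frac{1427546260342}{2489574974229} - \frac{2278 \sqrt{298}}{2489574974229} \approx 0.57341$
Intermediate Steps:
$m{\left(a,D \right)} = \frac{1}{2} - \frac{a}{2}$ ($m{\left(a,D \right)} = - \frac{a - 1}{2} = - \frac{-1 + a}{2} = \frac{1}{2} - \frac{a}{2}$)
$Y{\left(N \right)} = \sqrt{\frac{1}{2} + \frac{N}{2}}$ ($Y{\left(N \right)} = \sqrt{\left(\frac{1}{2} - \frac{N}{2}\right) + N} = \sqrt{\frac{1}{2} + \frac{N}{2}}$)
$C = - \frac{13668}{16052 + \frac{\sqrt{298}}{2}}$ ($C = \frac{5826 - 19494}{\frac{\sqrt{2 + 2 \cdot 148}}{2} + 16052} = - \frac{13668}{\frac{\sqrt{2 + 296}}{2} + 16052} = - \frac{13668}{\frac{\sqrt{298}}{2} + 16052} = - \frac{13668}{16052 + \frac{\sqrt{298}}{2}} \approx -0.85102$)
$\frac{C - 16620}{2809 - 31795} = \frac{\left(- \frac{146265824}{171777753} + \frac{4556 \sqrt{298}}{171777753}\right) - 16620}{2809 - 31795} = \frac{- \frac{2855092520684}{171777753} + \frac{4556 \sqrt{298}}{171777753}}{-28986} = \left(- \frac{2855092520684}{171777753} + \frac{4556 \sqrt{298}}{171777753}\right) \left(- \frac{1}{28986}\right) = \frac{1427546260342}{2489574974229} - \frac{2278 \sqrt{298}}{2489574974229}$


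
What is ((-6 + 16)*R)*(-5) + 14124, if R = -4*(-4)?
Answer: 13324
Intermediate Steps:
R = 16
((-6 + 16)*R)*(-5) + 14124 = ((-6 + 16)*16)*(-5) + 14124 = (10*16)*(-5) + 14124 = 160*(-5) + 14124 = -800 + 14124 = 13324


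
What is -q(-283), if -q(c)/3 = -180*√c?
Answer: -540*I*√283 ≈ -9084.2*I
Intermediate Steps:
q(c) = 540*√c (q(c) = -(-540)*√c = 540*√c)
-q(-283) = -540*√(-283) = -540*I*√283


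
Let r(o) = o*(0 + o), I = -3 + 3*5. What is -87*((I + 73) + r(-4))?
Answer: -8787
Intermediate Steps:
I = 12 (I = -3 + 15 = 12)
r(o) = o² (r(o) = o*o = o²)
-87*((I + 73) + r(-4)) = -87*((12 + 73) + (-4)²) = -87*(85 + 16) = -87*101 = -8787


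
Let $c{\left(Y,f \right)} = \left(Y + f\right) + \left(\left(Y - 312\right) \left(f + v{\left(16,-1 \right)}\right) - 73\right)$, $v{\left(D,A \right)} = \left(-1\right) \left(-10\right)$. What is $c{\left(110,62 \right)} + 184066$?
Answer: $169621$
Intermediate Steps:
$v{\left(D,A \right)} = 10$
$c{\left(Y,f \right)} = -73 + Y + f + \left(-312 + Y\right) \left(10 + f\right)$ ($c{\left(Y,f \right)} = \left(Y + f\right) + \left(\left(Y - 312\right) \left(f + 10\right) - 73\right) = \left(Y + f\right) + \left(\left(-312 + Y\right) \left(10 + f\right) - 73\right) = \left(Y + f\right) + \left(-73 + \left(-312 + Y\right) \left(10 + f\right)\right) = -73 + Y + f + \left(-312 + Y\right) \left(10 + f\right)$)
$c{\left(110,62 \right)} + 184066 = \left(-3193 - 19282 + 11 \cdot 110 + 110 \cdot 62\right) + 184066 = \left(-3193 - 19282 + 1210 + 6820\right) + 184066 = -14445 + 184066 = 169621$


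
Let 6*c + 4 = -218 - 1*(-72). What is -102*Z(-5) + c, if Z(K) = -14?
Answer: 1403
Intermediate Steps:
c = -25 (c = -⅔ + (-218 - 1*(-72))/6 = -⅔ + (-218 + 72)/6 = -⅔ + (⅙)*(-146) = -⅔ - 73/3 = -25)
-102*Z(-5) + c = -102*(-14) - 25 = 1428 - 25 = 1403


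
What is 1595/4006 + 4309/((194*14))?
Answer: 10796937/5440148 ≈ 1.9847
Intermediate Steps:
1595/4006 + 4309/((194*14)) = 1595*(1/4006) + 4309/2716 = 1595/4006 + 4309*(1/2716) = 1595/4006 + 4309/2716 = 10796937/5440148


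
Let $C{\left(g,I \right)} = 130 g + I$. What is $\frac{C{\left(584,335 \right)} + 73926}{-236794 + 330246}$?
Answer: $\frac{150181}{93452} \approx 1.607$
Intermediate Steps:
$C{\left(g,I \right)} = I + 130 g$
$\frac{C{\left(584,335 \right)} + 73926}{-236794 + 330246} = \frac{\left(335 + 130 \cdot 584\right) + 73926}{-236794 + 330246} = \frac{\left(335 + 75920\right) + 73926}{93452} = \left(76255 + 73926\right) \frac{1}{93452} = 150181 \cdot \frac{1}{93452} = \frac{150181}{93452}$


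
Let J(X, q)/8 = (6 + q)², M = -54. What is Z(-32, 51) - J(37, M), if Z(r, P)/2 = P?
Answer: -18330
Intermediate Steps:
Z(r, P) = 2*P
J(X, q) = 8*(6 + q)²
Z(-32, 51) - J(37, M) = 2*51 - 8*(6 - 54)² = 102 - 8*(-48)² = 102 - 8*2304 = 102 - 1*18432 = 102 - 18432 = -18330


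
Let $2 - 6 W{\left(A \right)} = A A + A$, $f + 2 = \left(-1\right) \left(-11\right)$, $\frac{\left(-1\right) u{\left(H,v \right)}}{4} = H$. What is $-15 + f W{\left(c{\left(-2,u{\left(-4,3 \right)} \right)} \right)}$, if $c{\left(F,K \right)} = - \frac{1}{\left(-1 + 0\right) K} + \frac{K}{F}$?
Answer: $- \frac{48435}{512} \approx -94.6$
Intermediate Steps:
$u{\left(H,v \right)} = - 4 H$
$c{\left(F,K \right)} = \frac{1}{K} + \frac{K}{F}$ ($c{\left(F,K \right)} = - \frac{1}{\left(-1\right) K} + \frac{K}{F} = - \frac{-1}{K} + \frac{K}{F} = \frac{1}{K} + \frac{K}{F}$)
$f = 9$ ($f = -2 - -11 = -2 + 11 = 9$)
$W{\left(A \right)} = \frac{1}{3} - \frac{A}{6} - \frac{A^{2}}{6}$ ($W{\left(A \right)} = \frac{1}{3} - \frac{A A + A}{6} = \frac{1}{3} - \frac{A^{2} + A}{6} = \frac{1}{3} - \frac{A + A^{2}}{6} = \frac{1}{3} - \left(\frac{A}{6} + \frac{A^{2}}{6}\right) = \frac{1}{3} - \frac{A}{6} - \frac{A^{2}}{6}$)
$-15 + f W{\left(c{\left(-2,u{\left(-4,3 \right)} \right)} \right)} = -15 + 9 \left(\frac{1}{3} - \frac{\frac{1}{\left(-4\right) \left(-4\right)} + \frac{\left(-4\right) \left(-4\right)}{-2}}{6} - \frac{\left(\frac{1}{\left(-4\right) \left(-4\right)} + \frac{\left(-4\right) \left(-4\right)}{-2}\right)^{2}}{6}\right) = -15 + 9 \left(\frac{1}{3} - \frac{\frac{1}{16} + 16 \left(- \frac{1}{2}\right)}{6} - \frac{\left(\frac{1}{16} + 16 \left(- \frac{1}{2}\right)\right)^{2}}{6}\right) = -15 + 9 \left(\frac{1}{3} - \frac{\frac{1}{16} - 8}{6} - \frac{\left(\frac{1}{16} - 8\right)^{2}}{6}\right) = -15 + 9 \left(\frac{1}{3} - - \frac{127}{96} - \frac{\left(- \frac{127}{16}\right)^{2}}{6}\right) = -15 + 9 \left(\frac{1}{3} + \frac{127}{96} - \frac{16129}{1536}\right) = -15 + 9 \left(- \frac{13585}{1536}\right) = -15 - \frac{40755}{512} = - \frac{48435}{512}$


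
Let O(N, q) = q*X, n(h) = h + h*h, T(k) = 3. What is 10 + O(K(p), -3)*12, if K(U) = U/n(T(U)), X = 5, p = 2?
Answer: -170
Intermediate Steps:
n(h) = h + h**2
K(U) = U/12 (K(U) = U/((3*(1 + 3))) = U/((3*4)) = U/12)
O(N, q) = 5*q (O(N, q) = q*5 = 5*q)
10 + O(K(p), -3)*12 = 10 + (5*(-3))*12 = 10 - 15*12 = 10 - 180 = -170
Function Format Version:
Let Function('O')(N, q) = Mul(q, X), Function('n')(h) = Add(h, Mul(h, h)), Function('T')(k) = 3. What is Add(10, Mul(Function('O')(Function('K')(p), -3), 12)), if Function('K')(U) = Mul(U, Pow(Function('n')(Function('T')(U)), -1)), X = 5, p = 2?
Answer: -170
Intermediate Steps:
Function('n')(h) = Add(h, Pow(h, 2))
Function('K')(U) = Mul(Rational(1, 12), U) (Function('K')(U) = Mul(U, Pow(Mul(3, Add(1, 3)), -1)) = Mul(U, Pow(Mul(3, 4), -1)) = Mul(U, Pow(12, -1)) = Mul(U, Rational(1, 12)) = Mul(Rational(1, 12), U))
Function('O')(N, q) = Mul(5, q) (Function('O')(N, q) = Mul(q, 5) = Mul(5, q))
Add(10, Mul(Function('O')(Function('K')(p), -3), 12)) = Add(10, Mul(Mul(5, -3), 12)) = Add(10, Mul(-15, 12)) = Add(10, -180) = -170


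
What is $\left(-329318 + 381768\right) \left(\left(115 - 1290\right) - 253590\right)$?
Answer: $-13362424250$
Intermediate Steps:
$\left(-329318 + 381768\right) \left(\left(115 - 1290\right) - 253590\right) = 52450 \left(\left(115 - 1290\right) - 253590\right) = 52450 \left(-1175 - 253590\right) = 52450 \left(-254765\right) = -13362424250$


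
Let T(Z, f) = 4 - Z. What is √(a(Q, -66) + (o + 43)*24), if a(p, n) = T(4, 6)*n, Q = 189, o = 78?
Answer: 22*√6 ≈ 53.889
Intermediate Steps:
a(p, n) = 0 (a(p, n) = (4 - 1*4)*n = (4 - 4)*n = 0*n = 0)
√(a(Q, -66) + (o + 43)*24) = √(0 + (78 + 43)*24) = √(0 + 121*24) = √(0 + 2904) = √2904 = 22*√6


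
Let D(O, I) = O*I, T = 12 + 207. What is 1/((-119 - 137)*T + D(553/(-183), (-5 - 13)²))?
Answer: -61/3479628 ≈ -1.7531e-5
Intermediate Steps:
T = 219
D(O, I) = I*O
1/((-119 - 137)*T + D(553/(-183), (-5 - 13)²)) = 1/((-119 - 137)*219 + (-5 - 13)²*(553/(-183))) = 1/(-256*219 + (-18)²*(553*(-1/183))) = 1/(-56064 + 324*(-553/183)) = 1/(-56064 - 59724/61) = 1/(-3479628/61) = -61/3479628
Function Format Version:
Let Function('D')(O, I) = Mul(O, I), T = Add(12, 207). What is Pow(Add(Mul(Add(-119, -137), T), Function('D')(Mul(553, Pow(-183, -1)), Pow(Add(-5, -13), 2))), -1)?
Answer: Rational(-61, 3479628) ≈ -1.7531e-5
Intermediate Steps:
T = 219
Function('D')(O, I) = Mul(I, O)
Pow(Add(Mul(Add(-119, -137), T), Function('D')(Mul(553, Pow(-183, -1)), Pow(Add(-5, -13), 2))), -1) = Pow(Add(Mul(Add(-119, -137), 219), Mul(Pow(Add(-5, -13), 2), Mul(553, Pow(-183, -1)))), -1) = Pow(Add(Mul(-256, 219), Mul(Pow(-18, 2), Mul(553, Rational(-1, 183)))), -1) = Pow(Add(-56064, Mul(324, Rational(-553, 183))), -1) = Pow(Add(-56064, Rational(-59724, 61)), -1) = Pow(Rational(-3479628, 61), -1) = Rational(-61, 3479628)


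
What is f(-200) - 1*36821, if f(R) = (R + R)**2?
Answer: 123179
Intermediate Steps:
f(R) = 4*R**2 (f(R) = (2*R)**2 = 4*R**2)
f(-200) - 1*36821 = 4*(-200)**2 - 1*36821 = 4*40000 - 36821 = 160000 - 36821 = 123179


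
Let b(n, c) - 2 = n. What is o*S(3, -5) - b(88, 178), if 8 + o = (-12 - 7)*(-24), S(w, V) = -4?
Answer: -1882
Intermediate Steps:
o = 448 (o = -8 + (-12 - 7)*(-24) = -8 - 19*(-24) = -8 + 456 = 448)
b(n, c) = 2 + n
o*S(3, -5) - b(88, 178) = 448*(-4) - (2 + 88) = -1792 - 1*90 = -1792 - 90 = -1882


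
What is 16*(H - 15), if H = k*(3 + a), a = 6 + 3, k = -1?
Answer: -432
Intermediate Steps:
a = 9
H = -12 (H = -(3 + 9) = -1*12 = -12)
16*(H - 15) = 16*(-12 - 15) = 16*(-27) = -432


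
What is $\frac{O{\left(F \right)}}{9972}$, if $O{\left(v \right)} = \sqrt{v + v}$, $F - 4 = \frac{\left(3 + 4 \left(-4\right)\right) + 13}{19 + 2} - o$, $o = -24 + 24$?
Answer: $\frac{\sqrt{2}}{4986} \approx 0.00028364$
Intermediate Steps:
$o = 0$
$F = 4$ ($F = 4 + \left(\frac{\left(3 + 4 \left(-4\right)\right) + 13}{19 + 2} - 0\right) = 4 + \left(\frac{\left(3 - 16\right) + 13}{21} + 0\right) = 4 + \left(\left(-13 + 13\right) \frac{1}{21} + 0\right) = 4 + \left(0 \cdot \frac{1}{21} + 0\right) = 4 + \left(0 + 0\right) = 4 + 0 = 4$)
$O{\left(v \right)} = \sqrt{2} \sqrt{v}$ ($O{\left(v \right)} = \sqrt{2 v} = \sqrt{2} \sqrt{v}$)
$\frac{O{\left(F \right)}}{9972} = \frac{\sqrt{2} \sqrt{4}}{9972} = \sqrt{2} \cdot 2 \cdot \frac{1}{9972} = 2 \sqrt{2} \cdot \frac{1}{9972} = \frac{\sqrt{2}}{4986}$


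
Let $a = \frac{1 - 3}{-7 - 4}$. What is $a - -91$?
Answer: $\frac{1003}{11} \approx 91.182$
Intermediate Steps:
$a = \frac{2}{11}$ ($a = - \frac{2}{-11} = \left(-2\right) \left(- \frac{1}{11}\right) = \frac{2}{11} \approx 0.18182$)
$a - -91 = \frac{2}{11} - -91 = \frac{2}{11} + 91 = \frac{1003}{11}$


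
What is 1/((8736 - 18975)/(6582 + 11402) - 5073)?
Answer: -17984/91243071 ≈ -0.00019710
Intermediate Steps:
1/((8736 - 18975)/(6582 + 11402) - 5073) = 1/(-10239/17984 - 5073) = 1/(-91243071/17984) = -17984/91243071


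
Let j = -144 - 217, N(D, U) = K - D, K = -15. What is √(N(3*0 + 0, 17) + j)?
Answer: 2*I*√94 ≈ 19.391*I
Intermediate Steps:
N(D, U) = -15 - D
j = -361
√(N(3*0 + 0, 17) + j) = √((-15 - (3*0 + 0)) - 361) = √((-15 - (0 + 0)) - 361) = √((-15 - 1*0) - 361) = √((-15 + 0) - 361) = √(-15 - 361) = √(-376) = 2*I*√94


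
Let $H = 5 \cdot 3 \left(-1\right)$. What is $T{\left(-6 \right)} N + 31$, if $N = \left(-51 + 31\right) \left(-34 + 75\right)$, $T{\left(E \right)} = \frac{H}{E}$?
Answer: $-2019$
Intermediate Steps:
$H = -15$ ($H = 15 \left(-1\right) = -15$)
$T{\left(E \right)} = - \frac{15}{E}$
$N = -820$ ($N = \left(-20\right) 41 = -820$)
$T{\left(-6 \right)} N + 31 = - \frac{15}{-6} \left(-820\right) + 31 = \left(-15\right) \left(- \frac{1}{6}\right) \left(-820\right) + 31 = \frac{5}{2} \left(-820\right) + 31 = -2050 + 31 = -2019$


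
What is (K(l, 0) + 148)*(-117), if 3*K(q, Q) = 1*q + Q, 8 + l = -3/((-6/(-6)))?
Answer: -16887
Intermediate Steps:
l = -11 (l = -8 - 3/((-6/(-6))) = -8 - 3/((-6*(-⅙))) = -8 - 3/1 = -8 - 3*1 = -8 - 3 = -11)
K(q, Q) = Q/3 + q/3 (K(q, Q) = (1*q + Q)/3 = (q + Q)/3 = (Q + q)/3 = Q/3 + q/3)
(K(l, 0) + 148)*(-117) = (((⅓)*0 + (⅓)*(-11)) + 148)*(-117) = ((0 - 11/3) + 148)*(-117) = (-11/3 + 148)*(-117) = (433/3)*(-117) = -16887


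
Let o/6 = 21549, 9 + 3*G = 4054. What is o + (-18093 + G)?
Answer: 337648/3 ≈ 1.1255e+5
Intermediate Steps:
G = 4045/3 (G = -3 + (⅓)*4054 = -3 + 4054/3 = 4045/3 ≈ 1348.3)
o = 129294 (o = 6*21549 = 129294)
o + (-18093 + G) = 129294 + (-18093 + 4045/3) = 129294 - 50234/3 = 337648/3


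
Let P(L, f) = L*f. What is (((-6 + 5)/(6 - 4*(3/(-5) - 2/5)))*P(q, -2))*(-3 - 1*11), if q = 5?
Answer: -14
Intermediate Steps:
(((-6 + 5)/(6 - 4*(3/(-5) - 2/5)))*P(q, -2))*(-3 - 1*11) = (((-6 + 5)/(6 - 4*(3/(-5) - 2/5)))*(5*(-2)))*(-3 - 1*11) = (-1/(6 - 4*(3*(-⅕) - 2*⅕))*(-10))*(-3 - 11) = (-1/(6 - 4*(-⅗ - ⅖))*(-10))*(-14) = (-1/(6 - 4*(-1))*(-10))*(-14) = (-1/(6 + 4)*(-10))*(-14) = (-1/10*(-10))*(-14) = (-1*⅒*(-10))*(-14) = -⅒*(-10)*(-14) = 1*(-14) = -14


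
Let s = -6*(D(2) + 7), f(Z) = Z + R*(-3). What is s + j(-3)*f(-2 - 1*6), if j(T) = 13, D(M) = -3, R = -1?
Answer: -89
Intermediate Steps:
f(Z) = 3 + Z (f(Z) = Z - 1*(-3) = Z + 3 = 3 + Z)
s = -24 (s = -6*(-3 + 7) = -6*4 = -24)
s + j(-3)*f(-2 - 1*6) = -24 + 13*(3 + (-2 - 1*6)) = -24 + 13*(3 + (-2 - 6)) = -24 + 13*(3 - 8) = -24 + 13*(-5) = -24 - 65 = -89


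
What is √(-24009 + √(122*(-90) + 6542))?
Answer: √(-24009 + I*√4438) ≈ 0.215 + 154.95*I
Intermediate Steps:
√(-24009 + √(122*(-90) + 6542)) = √(-24009 + √(-10980 + 6542)) = √(-24009 + √(-4438)) = √(-24009 + I*√4438)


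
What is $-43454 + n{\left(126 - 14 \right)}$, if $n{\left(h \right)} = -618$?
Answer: $-44072$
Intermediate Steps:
$-43454 + n{\left(126 - 14 \right)} = -43454 - 618 = -44072$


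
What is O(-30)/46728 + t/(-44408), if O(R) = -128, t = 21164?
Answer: -2390951/4988214 ≈ -0.47932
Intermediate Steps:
O(-30)/46728 + t/(-44408) = -128/46728 + 21164/(-44408) = -128*1/46728 + 21164*(-1/44408) = -16/5841 - 407/854 = -2390951/4988214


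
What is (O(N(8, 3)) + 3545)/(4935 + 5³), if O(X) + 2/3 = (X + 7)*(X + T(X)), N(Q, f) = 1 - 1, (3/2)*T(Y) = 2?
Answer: 10661/15180 ≈ 0.70231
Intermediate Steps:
T(Y) = 4/3 (T(Y) = (⅔)*2 = 4/3)
N(Q, f) = 0
O(X) = -⅔ + (7 + X)*(4/3 + X) (O(X) = -⅔ + (X + 7)*(X + 4/3) = -⅔ + (7 + X)*(4/3 + X))
(O(N(8, 3)) + 3545)/(4935 + 5³) = ((26/3 + 0² + (25/3)*0) + 3545)/(4935 + 5³) = ((26/3 + 0 + 0) + 3545)/(4935 + 125) = (26/3 + 3545)/5060 = (10661/3)*(1/5060) = 10661/15180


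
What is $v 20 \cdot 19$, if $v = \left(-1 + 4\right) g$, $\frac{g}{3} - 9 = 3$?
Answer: $41040$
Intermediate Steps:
$g = 36$ ($g = 27 + 3 \cdot 3 = 27 + 9 = 36$)
$v = 108$ ($v = \left(-1 + 4\right) 36 = 3 \cdot 36 = 108$)
$v 20 \cdot 19 = 108 \cdot 20 \cdot 19 = 2160 \cdot 19 = 41040$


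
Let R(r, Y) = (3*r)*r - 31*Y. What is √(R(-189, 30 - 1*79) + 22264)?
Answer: √130946 ≈ 361.86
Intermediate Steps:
R(r, Y) = -31*Y + 3*r² (R(r, Y) = 3*r² - 31*Y = -31*Y + 3*r²)
√(R(-189, 30 - 1*79) + 22264) = √((-31*(30 - 1*79) + 3*(-189)²) + 22264) = √((-31*(30 - 79) + 3*35721) + 22264) = √((-31*(-49) + 107163) + 22264) = √((1519 + 107163) + 22264) = √(108682 + 22264) = √130946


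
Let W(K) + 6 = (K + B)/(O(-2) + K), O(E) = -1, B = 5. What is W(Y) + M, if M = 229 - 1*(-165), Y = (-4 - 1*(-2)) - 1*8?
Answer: 4273/11 ≈ 388.45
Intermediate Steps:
Y = -10 (Y = (-4 + 2) - 8 = -2 - 8 = -10)
M = 394 (M = 229 + 165 = 394)
W(K) = -6 + (5 + K)/(-1 + K) (W(K) = -6 + (K + 5)/(-1 + K) = -6 + (5 + K)/(-1 + K))
W(Y) + M = (11 - 5*(-10))/(-1 - 10) + 394 = (11 + 50)/(-11) + 394 = -1/11*61 + 394 = -61/11 + 394 = 4273/11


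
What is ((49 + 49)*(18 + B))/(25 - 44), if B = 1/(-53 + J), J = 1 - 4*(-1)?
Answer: -42287/456 ≈ -92.735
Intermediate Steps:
J = 5 (J = 1 + 4 = 5)
B = -1/48 (B = 1/(-53 + 5) = 1/(-48) = -1/48 ≈ -0.020833)
((49 + 49)*(18 + B))/(25 - 44) = ((49 + 49)*(18 - 1/48))/(25 - 44) = (98*(863/48))/(-19) = -1/19*42287/24 = -42287/456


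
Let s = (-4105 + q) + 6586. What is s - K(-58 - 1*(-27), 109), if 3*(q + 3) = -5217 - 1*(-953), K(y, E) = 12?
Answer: 3134/3 ≈ 1044.7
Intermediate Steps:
q = -4273/3 (q = -3 + (-5217 - 1*(-953))/3 = -3 + (-5217 + 953)/3 = -3 + (1/3)*(-4264) = -3 - 4264/3 = -4273/3 ≈ -1424.3)
s = 3170/3 (s = (-4105 - 4273/3) + 6586 = -16588/3 + 6586 = 3170/3 ≈ 1056.7)
s - K(-58 - 1*(-27), 109) = 3170/3 - 1*12 = 3170/3 - 12 = 3134/3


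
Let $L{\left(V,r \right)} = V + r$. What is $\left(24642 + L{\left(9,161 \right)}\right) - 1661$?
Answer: $23151$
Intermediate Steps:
$\left(24642 + L{\left(9,161 \right)}\right) - 1661 = \left(24642 + \left(9 + 161\right)\right) - 1661 = \left(24642 + 170\right) - 1661 = 24812 - 1661 = 23151$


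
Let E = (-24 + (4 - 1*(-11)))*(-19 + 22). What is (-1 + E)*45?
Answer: -1260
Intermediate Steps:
E = -27 (E = (-24 + (4 + 11))*3 = (-24 + 15)*3 = -9*3 = -27)
(-1 + E)*45 = (-1 - 27)*45 = -28*45 = -1260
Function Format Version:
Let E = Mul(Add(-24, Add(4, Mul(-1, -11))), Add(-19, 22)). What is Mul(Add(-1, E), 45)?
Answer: -1260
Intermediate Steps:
E = -27 (E = Mul(Add(-24, Add(4, 11)), 3) = Mul(Add(-24, 15), 3) = Mul(-9, 3) = -27)
Mul(Add(-1, E), 45) = Mul(Add(-1, -27), 45) = Mul(-28, 45) = -1260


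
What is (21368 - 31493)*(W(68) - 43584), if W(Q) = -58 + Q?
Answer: 441186750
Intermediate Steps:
(21368 - 31493)*(W(68) - 43584) = (21368 - 31493)*((-58 + 68) - 43584) = -10125*(10 - 43584) = -10125*(-43574) = 441186750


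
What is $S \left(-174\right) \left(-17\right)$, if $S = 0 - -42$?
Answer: $124236$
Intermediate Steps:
$S = 42$ ($S = 0 + 42 = 42$)
$S \left(-174\right) \left(-17\right) = 42 \left(-174\right) \left(-17\right) = \left(-7308\right) \left(-17\right) = 124236$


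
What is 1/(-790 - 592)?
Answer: -1/1382 ≈ -0.00072359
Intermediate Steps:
1/(-790 - 592) = 1/(-1382) = -1/1382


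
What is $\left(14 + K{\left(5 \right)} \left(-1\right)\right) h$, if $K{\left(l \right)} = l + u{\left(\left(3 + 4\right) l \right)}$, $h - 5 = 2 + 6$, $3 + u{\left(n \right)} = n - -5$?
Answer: $-364$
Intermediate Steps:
$u{\left(n \right)} = 2 + n$ ($u{\left(n \right)} = -3 + \left(n - -5\right) = -3 + \left(n + 5\right) = -3 + \left(5 + n\right) = 2 + n$)
$h = 13$ ($h = 5 + \left(2 + 6\right) = 5 + 8 = 13$)
$K{\left(l \right)} = 2 + 8 l$ ($K{\left(l \right)} = l + \left(2 + \left(3 + 4\right) l\right) = l + \left(2 + 7 l\right) = 2 + 8 l$)
$\left(14 + K{\left(5 \right)} \left(-1\right)\right) h = \left(14 + \left(2 + 8 \cdot 5\right) \left(-1\right)\right) 13 = \left(14 + \left(2 + 40\right) \left(-1\right)\right) 13 = \left(14 + 42 \left(-1\right)\right) 13 = \left(14 - 42\right) 13 = \left(-28\right) 13 = -364$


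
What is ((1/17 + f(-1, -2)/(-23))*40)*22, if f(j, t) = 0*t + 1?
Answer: 5280/391 ≈ 13.504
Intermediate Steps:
f(j, t) = 1 (f(j, t) = 0 + 1 = 1)
((1/17 + f(-1, -2)/(-23))*40)*22 = ((1/17 + 1/(-23))*40)*22 = ((1*(1/17) + 1*(-1/23))*40)*22 = ((1/17 - 1/23)*40)*22 = ((6/391)*40)*22 = (240/391)*22 = 5280/391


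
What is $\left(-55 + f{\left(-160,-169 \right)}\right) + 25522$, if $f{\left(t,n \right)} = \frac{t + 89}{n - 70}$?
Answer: $\frac{6086684}{239} \approx 25467.0$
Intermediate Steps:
$f{\left(t,n \right)} = \frac{89 + t}{-70 + n}$
$\left(-55 + f{\left(-160,-169 \right)}\right) + 25522 = \left(-55 + \frac{89 - 160}{-70 - 169}\right) + 25522 = \left(-55 + \frac{1}{-239} \left(-71\right)\right) + 25522 = \left(-55 - - \frac{71}{239}\right) + 25522 = \left(-55 + \frac{71}{239}\right) + 25522 = - \frac{13074}{239} + 25522 = \frac{6086684}{239}$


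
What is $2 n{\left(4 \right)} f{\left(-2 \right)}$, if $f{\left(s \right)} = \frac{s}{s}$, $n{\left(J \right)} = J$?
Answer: $8$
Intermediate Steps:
$f{\left(s \right)} = 1$
$2 n{\left(4 \right)} f{\left(-2 \right)} = 2 \cdot 4 \cdot 1 = 8 \cdot 1 = 8$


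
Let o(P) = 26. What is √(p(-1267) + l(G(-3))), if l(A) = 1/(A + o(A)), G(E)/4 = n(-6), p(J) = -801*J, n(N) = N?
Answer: √4059470/2 ≈ 1007.4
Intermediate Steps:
G(E) = -24 (G(E) = 4*(-6) = -24)
l(A) = 1/(26 + A) (l(A) = 1/(A + 26) = 1/(26 + A))
√(p(-1267) + l(G(-3))) = √(-801*(-1267) + 1/(26 - 24)) = √(1014867 + 1/2) = √(1014867 + ½) = √(2029735/2) = √4059470/2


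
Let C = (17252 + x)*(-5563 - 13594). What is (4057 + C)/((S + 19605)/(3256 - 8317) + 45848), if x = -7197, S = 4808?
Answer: -974847684258/232012315 ≈ -4201.7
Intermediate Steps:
C = -192623635 (C = (17252 - 7197)*(-5563 - 13594) = 10055*(-19157) = -192623635)
(4057 + C)/((S + 19605)/(3256 - 8317) + 45848) = (4057 - 192623635)/((4808 + 19605)/(3256 - 8317) + 45848) = -192619578/(24413/(-5061) + 45848) = -192619578/(24413*(-1/5061) + 45848) = -192619578/(-24413/5061 + 45848) = -192619578/232012315/5061 = -192619578*5061/232012315 = -974847684258/232012315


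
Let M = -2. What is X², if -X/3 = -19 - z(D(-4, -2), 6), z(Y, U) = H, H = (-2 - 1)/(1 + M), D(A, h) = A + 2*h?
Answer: 4356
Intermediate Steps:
H = 3 (H = (-2 - 1)/(1 - 2) = -3/(-1) = -3*(-1) = 3)
z(Y, U) = 3
X = 66 (X = -3*(-19 - 1*3) = -3*(-19 - 3) = -3*(-22) = 66)
X² = 66² = 4356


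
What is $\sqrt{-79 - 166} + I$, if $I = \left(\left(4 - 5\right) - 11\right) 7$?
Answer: $-84 + 7 i \sqrt{5} \approx -84.0 + 15.652 i$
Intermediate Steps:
$I = -84$ ($I = \left(\left(4 - 5\right) - 11\right) 7 = \left(-1 - 11\right) 7 = \left(-12\right) 7 = -84$)
$\sqrt{-79 - 166} + I = \sqrt{-79 - 166} - 84 = \sqrt{-245} - 84 = 7 i \sqrt{5} - 84 = -84 + 7 i \sqrt{5}$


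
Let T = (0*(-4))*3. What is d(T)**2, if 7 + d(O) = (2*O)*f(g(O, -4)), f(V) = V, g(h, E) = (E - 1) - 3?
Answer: 49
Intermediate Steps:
g(h, E) = -4 + E (g(h, E) = (-1 + E) - 3 = -4 + E)
T = 0 (T = 0*3 = 0)
d(O) = -7 - 16*O (d(O) = -7 + (2*O)*(-4 - 4) = -7 + (2*O)*(-8) = -7 - 16*O)
d(T)**2 = (-7 - 16*0)**2 = (-7 + 0)**2 = (-7)**2 = 49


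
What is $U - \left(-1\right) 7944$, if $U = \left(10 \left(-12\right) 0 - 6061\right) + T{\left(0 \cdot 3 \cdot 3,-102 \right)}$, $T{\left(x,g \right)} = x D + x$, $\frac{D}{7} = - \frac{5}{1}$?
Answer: $1883$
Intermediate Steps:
$D = -35$ ($D = 7 \left(- \frac{5}{1}\right) = 7 \left(\left(-5\right) 1\right) = 7 \left(-5\right) = -35$)
$T{\left(x,g \right)} = - 34 x$ ($T{\left(x,g \right)} = x \left(-35\right) + x = - 35 x + x = - 34 x$)
$U = -6061$ ($U = \left(10 \left(-12\right) 0 - 6061\right) - 34 \cdot 0 \cdot 3 \cdot 3 = \left(\left(-120\right) 0 - 6061\right) - 34 \cdot 0 \cdot 3 = \left(0 - 6061\right) - 0 = -6061 + 0 = -6061$)
$U - \left(-1\right) 7944 = -6061 - \left(-1\right) 7944 = -6061 - -7944 = -6061 + 7944 = 1883$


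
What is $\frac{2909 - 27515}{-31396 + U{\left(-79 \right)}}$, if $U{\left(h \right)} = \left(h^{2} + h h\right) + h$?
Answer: $\frac{8202}{6331} \approx 1.2955$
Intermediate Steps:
$U{\left(h \right)} = h + 2 h^{2}$ ($U{\left(h \right)} = \left(h^{2} + h^{2}\right) + h = 2 h^{2} + h = h + 2 h^{2}$)
$\frac{2909 - 27515}{-31396 + U{\left(-79 \right)}} = \frac{2909 - 27515}{-31396 - 79 \left(1 + 2 \left(-79\right)\right)} = - \frac{24606}{-31396 - 79 \left(1 - 158\right)} = - \frac{24606}{-31396 - -12403} = - \frac{24606}{-31396 + 12403} = - \frac{24606}{-18993} = \left(-24606\right) \left(- \frac{1}{18993}\right) = \frac{8202}{6331}$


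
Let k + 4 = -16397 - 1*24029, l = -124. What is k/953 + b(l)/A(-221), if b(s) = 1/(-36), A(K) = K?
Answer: -321660127/7582068 ≈ -42.424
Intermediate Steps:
k = -40430 (k = -4 + (-16397 - 1*24029) = -4 + (-16397 - 24029) = -4 - 40426 = -40430)
b(s) = -1/36
k/953 + b(l)/A(-221) = -40430/953 - 1/36/(-221) = -40430*1/953 - 1/36*(-1/221) = -40430/953 + 1/7956 = -321660127/7582068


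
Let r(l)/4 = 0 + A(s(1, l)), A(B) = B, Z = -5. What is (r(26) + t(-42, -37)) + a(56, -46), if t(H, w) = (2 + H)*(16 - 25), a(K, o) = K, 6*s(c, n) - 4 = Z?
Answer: 1246/3 ≈ 415.33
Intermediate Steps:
s(c, n) = -⅙ (s(c, n) = ⅔ + (⅙)*(-5) = ⅔ - ⅚ = -⅙)
t(H, w) = -18 - 9*H (t(H, w) = (2 + H)*(-9) = -18 - 9*H)
r(l) = -⅔ (r(l) = 4*(0 - ⅙) = 4*(-⅙) = -⅔)
(r(26) + t(-42, -37)) + a(56, -46) = (-⅔ + (-18 - 9*(-42))) + 56 = (-⅔ + (-18 + 378)) + 56 = (-⅔ + 360) + 56 = 1078/3 + 56 = 1246/3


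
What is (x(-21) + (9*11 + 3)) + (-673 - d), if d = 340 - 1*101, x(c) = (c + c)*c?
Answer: 72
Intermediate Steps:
x(c) = 2*c**2 (x(c) = (2*c)*c = 2*c**2)
d = 239 (d = 340 - 101 = 239)
(x(-21) + (9*11 + 3)) + (-673 - d) = (2*(-21)**2 + (9*11 + 3)) + (-673 - 1*239) = (2*441 + (99 + 3)) + (-673 - 239) = (882 + 102) - 912 = 984 - 912 = 72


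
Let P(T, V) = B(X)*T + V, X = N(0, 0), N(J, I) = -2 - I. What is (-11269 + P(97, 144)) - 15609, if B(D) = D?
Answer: -26928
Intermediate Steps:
X = -2 (X = -2 - 1*0 = -2 + 0 = -2)
P(T, V) = V - 2*T (P(T, V) = -2*T + V = V - 2*T)
(-11269 + P(97, 144)) - 15609 = (-11269 + (144 - 2*97)) - 15609 = (-11269 + (144 - 194)) - 15609 = (-11269 - 50) - 15609 = -11319 - 15609 = -26928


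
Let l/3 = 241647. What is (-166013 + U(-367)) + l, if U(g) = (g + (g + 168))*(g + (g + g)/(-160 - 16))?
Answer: 33628739/44 ≈ 7.6429e+5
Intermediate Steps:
l = 724941 (l = 3*241647 = 724941)
U(g) = 87*g*(168 + 2*g)/88 (U(g) = (g + (168 + g))*(g + (2*g)/(-176)) = (168 + 2*g)*(g + (2*g)*(-1/176)) = (168 + 2*g)*(g - g/88) = (168 + 2*g)*(87*g/88) = 87*g*(168 + 2*g)/88)
(-166013 + U(-367)) + l = (-166013 + (87/44)*(-367)*(84 - 367)) + 724941 = (-166013 + (87/44)*(-367)*(-283)) + 724941 = (-166013 + 9035907/44) + 724941 = 1731335/44 + 724941 = 33628739/44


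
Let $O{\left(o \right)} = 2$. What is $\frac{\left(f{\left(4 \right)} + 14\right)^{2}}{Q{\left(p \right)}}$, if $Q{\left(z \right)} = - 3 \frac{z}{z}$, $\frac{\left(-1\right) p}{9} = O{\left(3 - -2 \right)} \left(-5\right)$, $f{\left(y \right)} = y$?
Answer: $-108$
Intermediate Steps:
$p = 90$ ($p = - 9 \cdot 2 \left(-5\right) = \left(-9\right) \left(-10\right) = 90$)
$Q{\left(z \right)} = -3$ ($Q{\left(z \right)} = \left(-3\right) 1 = -3$)
$\frac{\left(f{\left(4 \right)} + 14\right)^{2}}{Q{\left(p \right)}} = \frac{\left(4 + 14\right)^{2}}{-3} = 18^{2} \left(- \frac{1}{3}\right) = 324 \left(- \frac{1}{3}\right) = -108$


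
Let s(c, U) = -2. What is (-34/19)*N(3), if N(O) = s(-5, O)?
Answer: 68/19 ≈ 3.5789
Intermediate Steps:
N(O) = -2
(-34/19)*N(3) = -34/19*(-2) = 68/19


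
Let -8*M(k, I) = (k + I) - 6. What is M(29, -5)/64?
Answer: -9/256 ≈ -0.035156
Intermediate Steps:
M(k, I) = ¾ - I/8 - k/8 (M(k, I) = -((k + I) - 6)/8 = -((I + k) - 6)/8 = -(-6 + I + k)/8 = ¾ - I/8 - k/8)
M(29, -5)/64 = (¾ - ⅛*(-5) - ⅛*29)/64 = (¾ + 5/8 - 29/8)*(1/64) = -9/4*1/64 = -9/256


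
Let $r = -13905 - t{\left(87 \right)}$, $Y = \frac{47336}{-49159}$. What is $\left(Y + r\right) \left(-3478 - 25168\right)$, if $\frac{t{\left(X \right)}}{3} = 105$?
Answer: $\frac{20026083900136}{49159} \approx 4.0737 \cdot 10^{8}$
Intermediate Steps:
$Y = - \frac{47336}{49159}$ ($Y = 47336 \left(- \frac{1}{49159}\right) = - \frac{47336}{49159} \approx -0.96292$)
$t{\left(X \right)} = 315$ ($t{\left(X \right)} = 3 \cdot 105 = 315$)
$r = -14220$ ($r = -13905 - 315 = -14220$)
$\left(Y + r\right) \left(-3478 - 25168\right) = \left(- \frac{47336}{49159} - 14220\right) \left(-3478 - 25168\right) = \left(- \frac{699088316}{49159}\right) \left(-28646\right) = \frac{20026083900136}{49159}$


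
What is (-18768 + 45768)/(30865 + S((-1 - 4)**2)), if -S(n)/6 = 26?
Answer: 27000/30709 ≈ 0.87922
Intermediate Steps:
S(n) = -156 (S(n) = -6*26 = -156)
(-18768 + 45768)/(30865 + S((-1 - 4)**2)) = (-18768 + 45768)/(30865 - 156) = 27000/30709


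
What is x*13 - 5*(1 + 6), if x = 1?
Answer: -22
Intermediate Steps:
x*13 - 5*(1 + 6) = 1*13 - 5*(1 + 6) = 13 - 5*7 = 13 - 35 = -22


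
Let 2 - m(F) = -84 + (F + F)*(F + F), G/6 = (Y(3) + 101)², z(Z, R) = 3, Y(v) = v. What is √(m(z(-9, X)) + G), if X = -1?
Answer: √64946 ≈ 254.84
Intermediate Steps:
G = 64896 (G = 6*(3 + 101)² = 6*104² = 6*10816 = 64896)
m(F) = 86 - 4*F² (m(F) = 2 - (-84 + (F + F)*(F + F)) = 2 - (-84 + (2*F)*(2*F)) = 2 - (-84 + 4*F²) = 2 + (84 - 4*F²) = 86 - 4*F²)
√(m(z(-9, X)) + G) = √((86 - 4*3²) + 64896) = √((86 - 4*9) + 64896) = √((86 - 36) + 64896) = √(50 + 64896) = √64946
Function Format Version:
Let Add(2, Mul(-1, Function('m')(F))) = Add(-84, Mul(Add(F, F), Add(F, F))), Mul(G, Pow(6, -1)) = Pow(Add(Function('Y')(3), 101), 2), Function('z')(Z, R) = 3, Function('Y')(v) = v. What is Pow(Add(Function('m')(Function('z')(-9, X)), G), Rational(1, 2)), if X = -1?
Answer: Pow(64946, Rational(1, 2)) ≈ 254.84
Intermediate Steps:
G = 64896 (G = Mul(6, Pow(Add(3, 101), 2)) = Mul(6, Pow(104, 2)) = Mul(6, 10816) = 64896)
Function('m')(F) = Add(86, Mul(-4, Pow(F, 2))) (Function('m')(F) = Add(2, Mul(-1, Add(-84, Mul(Add(F, F), Add(F, F))))) = Add(2, Mul(-1, Add(-84, Mul(Mul(2, F), Mul(2, F))))) = Add(2, Mul(-1, Add(-84, Mul(4, Pow(F, 2))))) = Add(2, Add(84, Mul(-4, Pow(F, 2)))) = Add(86, Mul(-4, Pow(F, 2))))
Pow(Add(Function('m')(Function('z')(-9, X)), G), Rational(1, 2)) = Pow(Add(Add(86, Mul(-4, Pow(3, 2))), 64896), Rational(1, 2)) = Pow(Add(Add(86, Mul(-4, 9)), 64896), Rational(1, 2)) = Pow(Add(Add(86, -36), 64896), Rational(1, 2)) = Pow(Add(50, 64896), Rational(1, 2)) = Pow(64946, Rational(1, 2))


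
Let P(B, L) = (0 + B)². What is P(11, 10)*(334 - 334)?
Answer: 0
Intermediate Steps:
P(B, L) = B²
P(11, 10)*(334 - 334) = 11²*(334 - 334) = 121*0 = 0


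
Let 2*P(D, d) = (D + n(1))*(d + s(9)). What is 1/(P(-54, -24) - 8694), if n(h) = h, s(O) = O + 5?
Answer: -1/8429 ≈ -0.00011864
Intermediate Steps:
s(O) = 5 + O
P(D, d) = (1 + D)*(14 + d)/2 (P(D, d) = ((D + 1)*(d + (5 + 9)))/2 = ((1 + D)*(d + 14))/2 = ((1 + D)*(14 + d))/2 = (1 + D)*(14 + d)/2)
1/(P(-54, -24) - 8694) = 1/((7 + (½)*(-24) + 7*(-54) + (½)*(-54)*(-24)) - 8694) = 1/((7 - 12 - 378 + 648) - 8694) = 1/(265 - 8694) = 1/(-8429) = -1/8429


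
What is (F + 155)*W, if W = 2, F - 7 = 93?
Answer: 510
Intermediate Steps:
F = 100 (F = 7 + 93 = 100)
(F + 155)*W = (100 + 155)*2 = 255*2 = 510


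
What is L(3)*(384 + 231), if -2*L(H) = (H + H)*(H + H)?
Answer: -11070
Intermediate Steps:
L(H) = -2*H**2 (L(H) = -(H + H)*(H + H)/2 = -2*H*2*H/2 = -2*H**2)
L(3)*(384 + 231) = (-2*3**2)*(384 + 231) = -2*9*615 = -18*615 = -11070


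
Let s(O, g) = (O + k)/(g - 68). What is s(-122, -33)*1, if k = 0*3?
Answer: 122/101 ≈ 1.2079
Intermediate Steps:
k = 0
s(O, g) = O/(-68 + g) (s(O, g) = (O + 0)/(g - 68) = O/(-68 + g))
s(-122, -33)*1 = -122/(-68 - 33)*1 = -122/(-101)*1 = -122*(-1/101)*1 = (122/101)*1 = 122/101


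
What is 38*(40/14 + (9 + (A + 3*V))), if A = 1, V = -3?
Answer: 1026/7 ≈ 146.57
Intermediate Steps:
38*(40/14 + (9 + (A + 3*V))) = 38*(40/14 + (9 + (1 + 3*(-3)))) = 38*(40*(1/14) + (9 + (1 - 9))) = 38*(20/7 + (9 - 8)) = 38*(20/7 + 1) = 38*(27/7) = 1026/7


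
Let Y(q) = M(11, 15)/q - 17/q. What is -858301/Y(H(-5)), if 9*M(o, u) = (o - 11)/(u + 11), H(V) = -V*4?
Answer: 17166020/17 ≈ 1.0098e+6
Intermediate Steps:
H(V) = -4*V
M(o, u) = (-11 + o)/(9*(11 + u)) (M(o, u) = ((o - 11)/(u + 11))/9 = ((-11 + o)/(11 + u))/9 = (-11 + o)/(9*(11 + u)))
Y(q) = -17/q (Y(q) = ((-11 + 11)/(9*(11 + 15)))/q - 17/q = ((1/9)*0/26)/q - 17/q = ((1/9)*(1/26)*0)/q - 17/q = 0/q - 17/q = 0 - 17/q = -17/q)
-858301/Y(H(-5)) = -858301/((-17/((-4*(-5))))) = -858301/((-17/20)) = -858301/((-17*1/20)) = -858301/(-17/20) = -858301*(-20/17) = 17166020/17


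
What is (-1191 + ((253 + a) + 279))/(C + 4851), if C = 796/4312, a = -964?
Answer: -1749594/5229577 ≈ -0.33456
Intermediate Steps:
C = 199/1078 (C = 796*(1/4312) = 199/1078 ≈ 0.18460)
(-1191 + ((253 + a) + 279))/(C + 4851) = (-1191 + ((253 - 964) + 279))/(199/1078 + 4851) = (-1191 + (-711 + 279))/(5229577/1078) = (-1191 - 432)*(1078/5229577) = -1623*1078/5229577 = -1749594/5229577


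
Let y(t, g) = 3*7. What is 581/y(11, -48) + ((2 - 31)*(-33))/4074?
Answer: 113671/4074 ≈ 27.902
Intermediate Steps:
y(t, g) = 21
581/y(11, -48) + ((2 - 31)*(-33))/4074 = 581/21 + ((2 - 31)*(-33))/4074 = 581*(1/21) - 29*(-33)*(1/4074) = 83/3 + 957*(1/4074) = 83/3 + 319/1358 = 113671/4074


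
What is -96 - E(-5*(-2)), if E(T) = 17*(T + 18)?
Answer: -572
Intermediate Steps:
E(T) = 306 + 17*T (E(T) = 17*(18 + T) = 306 + 17*T)
-96 - E(-5*(-2)) = -96 - (306 + 17*(-5*(-2))) = -96 - (306 + 17*10) = -96 - (306 + 170) = -96 - 1*476 = -96 - 476 = -572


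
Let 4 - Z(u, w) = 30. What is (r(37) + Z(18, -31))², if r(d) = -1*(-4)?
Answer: 484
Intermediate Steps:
Z(u, w) = -26 (Z(u, w) = 4 - 1*30 = 4 - 30 = -26)
r(d) = 4
(r(37) + Z(18, -31))² = (4 - 26)² = (-22)² = 484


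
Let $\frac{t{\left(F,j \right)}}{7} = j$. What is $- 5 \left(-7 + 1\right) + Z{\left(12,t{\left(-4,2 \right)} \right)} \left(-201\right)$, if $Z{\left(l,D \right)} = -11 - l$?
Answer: $4653$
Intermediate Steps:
$t{\left(F,j \right)} = 7 j$
$- 5 \left(-7 + 1\right) + Z{\left(12,t{\left(-4,2 \right)} \right)} \left(-201\right) = - 5 \left(-7 + 1\right) + \left(-11 - 12\right) \left(-201\right) = \left(-5\right) \left(-6\right) + \left(-11 - 12\right) \left(-201\right) = 30 - -4623 = 30 + 4623 = 4653$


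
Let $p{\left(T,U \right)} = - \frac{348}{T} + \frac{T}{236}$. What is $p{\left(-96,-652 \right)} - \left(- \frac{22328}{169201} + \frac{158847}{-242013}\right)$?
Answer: $\frac{25812599505113}{6442617747112} \approx 4.0065$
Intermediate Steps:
$p{\left(T,U \right)} = - \frac{348}{T} + \frac{T}{236}$ ($p{\left(T,U \right)} = - \frac{348}{T} + T \frac{1}{236} = - \frac{348}{T} + \frac{T}{236}$)
$p{\left(-96,-652 \right)} - \left(- \frac{22328}{169201} + \frac{158847}{-242013}\right) = \left(- \frac{348}{-96} + \frac{1}{236} \left(-96\right)\right) - \left(- \frac{22328}{169201} + \frac{158847}{-242013}\right) = \left(\left(-348\right) \left(- \frac{1}{96}\right) - \frac{24}{59}\right) - \left(\left(-22328\right) \frac{1}{169201} + 158847 \left(- \frac{1}{242013}\right)\right) = \left(\frac{29}{8} - \frac{24}{59}\right) - \left(- \frac{22328}{169201} - \frac{52949}{80671}\right) = \frac{1519}{472} - - \frac{10760245837}{13649613871} = \frac{1519}{472} + \frac{10760245837}{13649613871} = \frac{25812599505113}{6442617747112}$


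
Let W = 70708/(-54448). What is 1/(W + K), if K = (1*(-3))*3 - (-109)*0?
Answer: -13612/140185 ≈ -0.097100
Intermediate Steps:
K = -9 (K = -3*3 - 109*0 = -9 + 0 = -9)
W = -17677/13612 (W = 70708*(-1/54448) = -17677/13612 ≈ -1.2986)
1/(W + K) = 1/(-17677/13612 - 9) = 1/(-140185/13612) = -13612/140185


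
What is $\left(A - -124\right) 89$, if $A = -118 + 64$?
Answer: $6230$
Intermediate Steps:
$A = -54$
$\left(A - -124\right) 89 = \left(-54 - -124\right) 89 = \left(-54 + 124\right) 89 = 70 \cdot 89 = 6230$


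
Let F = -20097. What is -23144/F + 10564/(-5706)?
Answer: -405278/579159 ≈ -0.69977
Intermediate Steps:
-23144/F + 10564/(-5706) = -23144/(-20097) + 10564/(-5706) = -23144*(-1/20097) + 10564*(-1/5706) = 2104/1827 - 5282/2853 = -405278/579159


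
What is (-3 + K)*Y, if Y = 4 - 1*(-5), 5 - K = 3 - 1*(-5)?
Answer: -54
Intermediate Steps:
K = -3 (K = 5 - (3 - 1*(-5)) = 5 - (3 + 5) = 5 - 1*8 = 5 - 8 = -3)
Y = 9 (Y = 4 + 5 = 9)
(-3 + K)*Y = (-3 - 3)*9 = -6*9 = -54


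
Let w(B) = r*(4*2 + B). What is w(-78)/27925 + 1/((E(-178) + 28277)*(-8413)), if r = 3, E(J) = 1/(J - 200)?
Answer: -755362653612/100445191959305 ≈ -0.0075201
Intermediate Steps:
E(J) = 1/(-200 + J)
w(B) = 24 + 3*B (w(B) = 3*(4*2 + B) = 3*(8 + B) = 24 + 3*B)
w(-78)/27925 + 1/((E(-178) + 28277)*(-8413)) = (24 + 3*(-78))/27925 + 1/((1/(-200 - 178) + 28277)*(-8413)) = (24 - 234)*(1/27925) - 1/8413/(1/(-378) + 28277) = -210*1/27925 - 1/8413/(-1/378 + 28277) = -42/5585 - 1/8413/(10688705/378) = -42/5585 + (378/10688705)*(-1/8413) = -42/5585 - 378/89924075165 = -755362653612/100445191959305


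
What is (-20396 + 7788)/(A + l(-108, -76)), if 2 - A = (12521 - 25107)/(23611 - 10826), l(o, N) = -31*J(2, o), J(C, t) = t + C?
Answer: -80596640/21024833 ≈ -3.8334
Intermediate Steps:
J(C, t) = C + t
l(o, N) = -62 - 31*o (l(o, N) = -31*(2 + o) = -62 - 31*o)
A = 38156/12785 (A = 2 - (12521 - 25107)/(23611 - 10826) = 2 - (-12586)/12785 = 2 - 1*(-12586/12785) = 2 + 12586/12785 = 38156/12785 ≈ 2.9844)
(-20396 + 7788)/(A + l(-108, -76)) = (-20396 + 7788)/(38156/12785 + (-62 - 31*(-108))) = -12608/(38156/12785 + (-62 + 3348)) = -12608/(38156/12785 + 3286) = -12608/42049666/12785 = -12608*12785/42049666 = -80596640/21024833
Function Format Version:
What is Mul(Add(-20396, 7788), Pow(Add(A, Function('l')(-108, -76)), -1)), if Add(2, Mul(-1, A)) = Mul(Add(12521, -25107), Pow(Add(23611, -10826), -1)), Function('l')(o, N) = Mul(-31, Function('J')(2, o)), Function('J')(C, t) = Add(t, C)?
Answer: Rational(-80596640, 21024833) ≈ -3.8334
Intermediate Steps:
Function('J')(C, t) = Add(C, t)
Function('l')(o, N) = Add(-62, Mul(-31, o)) (Function('l')(o, N) = Mul(-31, Add(2, o)) = Add(-62, Mul(-31, o)))
A = Rational(38156, 12785) (A = Add(2, Mul(-1, Mul(Add(12521, -25107), Pow(Add(23611, -10826), -1)))) = Add(2, Mul(-1, Mul(-12586, Pow(12785, -1)))) = Add(2, Mul(-1, Mul(-12586, Rational(1, 12785)))) = Add(2, Mul(-1, Rational(-12586, 12785))) = Add(2, Rational(12586, 12785)) = Rational(38156, 12785) ≈ 2.9844)
Mul(Add(-20396, 7788), Pow(Add(A, Function('l')(-108, -76)), -1)) = Mul(Add(-20396, 7788), Pow(Add(Rational(38156, 12785), Add(-62, Mul(-31, -108))), -1)) = Mul(-12608, Pow(Add(Rational(38156, 12785), Add(-62, 3348)), -1)) = Mul(-12608, Pow(Add(Rational(38156, 12785), 3286), -1)) = Mul(-12608, Pow(Rational(42049666, 12785), -1)) = Mul(-12608, Rational(12785, 42049666)) = Rational(-80596640, 21024833)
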